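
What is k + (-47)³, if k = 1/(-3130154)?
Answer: -324981978743/3130154 ≈ -1.0382e+5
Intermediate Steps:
k = -1/3130154 ≈ -3.1947e-7
k + (-47)³ = -1/3130154 + (-47)³ = -1/3130154 - 103823 = -324981978743/3130154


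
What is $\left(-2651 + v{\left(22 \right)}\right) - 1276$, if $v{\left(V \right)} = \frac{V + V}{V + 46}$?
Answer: $- \frac{66748}{17} \approx -3926.4$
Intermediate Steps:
$v{\left(V \right)} = \frac{2 V}{46 + V}$
$\left(-2651 + v{\left(22 \right)}\right) - 1276 = \left(-2651 + 2 \cdot 22 \frac{1}{46 + 22}\right) - 1276 = \left(-2651 + 2 \cdot 22 \cdot \frac{1}{68}\right) - 1276 = \left(-2651 + \frac{11}{17}\right) - 1276 = - \frac{45056}{17} - 1276 = - \frac{66748}{17}$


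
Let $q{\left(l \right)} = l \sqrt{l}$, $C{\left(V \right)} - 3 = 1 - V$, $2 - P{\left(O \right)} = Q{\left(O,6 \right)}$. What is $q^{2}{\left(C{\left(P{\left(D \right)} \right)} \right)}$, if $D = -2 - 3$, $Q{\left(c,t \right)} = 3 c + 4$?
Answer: $-729$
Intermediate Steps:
$Q{\left(c,t \right)} = 4 + 3 c$
$D = -5$
$P{\left(O \right)} = -2 - 3 O$ ($P{\left(O \right)} = 2 - \left(4 + 3 O\right) = -2 - 3 O$)
$C{\left(V \right)} = 4 - V$ ($C{\left(V \right)} = 3 - \left(-1 + V\right) = 4 - V$)
$q{\left(l \right)} = l^{\frac{3}{2}}$
$q^{2}{\left(C{\left(P{\left(D \right)} \right)} \right)} = \left(\left(4 - \left(-2 - -15\right)\right)^{\frac{3}{2}}\right)^{2} = \left(\left(4 - \left(-2 + 15\right)\right)^{\frac{3}{2}}\right)^{2} = \left(\left(4 - 13\right)^{\frac{3}{2}}\right)^{2} = \left(\left(-9\right)^{\frac{3}{2}}\right)^{2} = \left(- 27 i\right)^{2} = -729$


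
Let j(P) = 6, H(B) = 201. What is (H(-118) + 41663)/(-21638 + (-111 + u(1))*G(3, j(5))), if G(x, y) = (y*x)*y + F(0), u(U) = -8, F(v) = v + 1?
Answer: -41864/34609 ≈ -1.2096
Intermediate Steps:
F(v) = 1 + v
G(x, y) = 1 + x*y**2 (G(x, y) = (y*x)*y + (1 + 0) = (x*y)*y + 1 = x*y**2 + 1 = 1 + x*y**2)
(H(-118) + 41663)/(-21638 + (-111 + u(1))*G(3, j(5))) = (201 + 41663)/(-21638 + (-111 - 8)*(1 + 3*6**2)) = 41864/(-21638 - 119*(1 + 3*36)) = 41864/(-21638 - 119*(1 + 108)) = 41864/(-21638 - 119*109) = 41864/(-21638 - 12971) = 41864/(-34609) = 41864*(-1/34609) = -41864/34609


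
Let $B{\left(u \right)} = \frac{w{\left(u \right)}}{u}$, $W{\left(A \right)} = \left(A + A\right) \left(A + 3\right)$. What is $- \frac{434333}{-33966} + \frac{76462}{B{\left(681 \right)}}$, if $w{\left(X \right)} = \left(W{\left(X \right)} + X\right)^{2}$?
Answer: $\frac{293769680135}{22973465538} \approx 12.787$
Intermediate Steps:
$W{\left(A \right)} = 2 A \left(3 + A\right)$
$w{\left(X \right)} = \left(X + 2 X \left(3 + X\right)\right)^{2}$ ($w{\left(X \right)} = \left(2 X \left(3 + X\right) + X\right)^{2} = \left(X + 2 X \left(3 + X\right)\right)^{2}$)
$B{\left(u \right)} = u \left(7 + 2 u\right)^{2}$ ($B{\left(u \right)} = \frac{u^{2} \left(7 + 2 u\right)^{2}}{u} = u \left(7 + 2 u\right)^{2}$)
$- \frac{434333}{-33966} + \frac{76462}{B{\left(681 \right)}} = - \frac{434333}{-33966} + \frac{76462}{681 \left(7 + 2 \cdot 681\right)^{2}} = \left(-434333\right) \left(- \frac{1}{33966}\right) + \frac{76462}{681 \left(7 + 1362\right)^{2}} = \frac{25549}{1998} + \frac{76462}{681 \cdot 1369^{2}} = \frac{25549}{1998} + \frac{76462}{681 \cdot 1874161} = \frac{25549}{1998} + \frac{76462}{1276303641} = \frac{293769680135}{22973465538}$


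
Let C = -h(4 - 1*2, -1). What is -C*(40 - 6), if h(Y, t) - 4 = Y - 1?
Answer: 170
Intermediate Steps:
h(Y, t) = 3 + Y (h(Y, t) = 4 + (Y - 1) = 4 + (-1 + Y) = 3 + Y)
C = -5 (C = -(3 + (4 - 1*2)) = -(3 + (4 - 2)) = -(3 + 2) = -1*5 = -5)
-C*(40 - 6) = -(-5)*(40 - 6) = -(-5)*34 = -1*(-170) = 170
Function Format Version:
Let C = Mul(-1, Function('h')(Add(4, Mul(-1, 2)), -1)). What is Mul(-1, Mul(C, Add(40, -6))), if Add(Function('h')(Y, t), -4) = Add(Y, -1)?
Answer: 170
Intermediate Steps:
Function('h')(Y, t) = Add(3, Y) (Function('h')(Y, t) = Add(4, Add(Y, -1)) = Add(4, Add(-1, Y)) = Add(3, Y))
C = -5 (C = Mul(-1, Add(3, Add(4, Mul(-1, 2)))) = Mul(-1, Add(3, Add(4, -2))) = Mul(-1, Add(3, 2)) = Mul(-1, 5) = -5)
Mul(-1, Mul(C, Add(40, -6))) = Mul(-1, Mul(-5, Add(40, -6))) = Mul(-1, Mul(-5, 34)) = Mul(-1, -170) = 170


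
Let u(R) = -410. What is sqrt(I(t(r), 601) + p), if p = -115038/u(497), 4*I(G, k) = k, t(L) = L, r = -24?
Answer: sqrt(72422605)/410 ≈ 20.756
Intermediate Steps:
I(G, k) = k/4
p = 57519/205 (p = -115038/(-410) = -115038*(-1/410) = 57519/205 ≈ 280.58)
sqrt(I(t(r), 601) + p) = sqrt((1/4)*601 + 57519/205) = sqrt(601/4 + 57519/205) = sqrt(353281/820) = sqrt(72422605)/410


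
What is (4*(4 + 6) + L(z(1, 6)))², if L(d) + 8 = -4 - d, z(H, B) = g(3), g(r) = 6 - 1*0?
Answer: 484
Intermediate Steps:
g(r) = 6 (g(r) = 6 + 0 = 6)
z(H, B) = 6
L(d) = -12 - d (L(d) = -8 + (-4 - d) = -12 - d)
(4*(4 + 6) + L(z(1, 6)))² = (4*(4 + 6) + (-12 - 1*6))² = (4*10 + (-12 - 6))² = (40 - 18)² = 22² = 484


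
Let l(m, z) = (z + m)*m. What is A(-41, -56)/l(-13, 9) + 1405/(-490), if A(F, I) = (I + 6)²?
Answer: 57597/1274 ≈ 45.210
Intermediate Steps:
A(F, I) = (6 + I)²
l(m, z) = m*(m + z) (l(m, z) = (m + z)*m = m*(m + z))
A(-41, -56)/l(-13, 9) + 1405/(-490) = (6 - 56)²/((-13*(-13 + 9))) + 1405/(-490) = (-50)²/((-13*(-4))) + 1405*(-1/490) = 2500/52 - 281/98 = 2500*(1/52) - 281/98 = 625/13 - 281/98 = 57597/1274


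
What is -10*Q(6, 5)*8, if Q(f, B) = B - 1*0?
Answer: -400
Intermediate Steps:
Q(f, B) = B (Q(f, B) = B + 0 = B)
-10*Q(6, 5)*8 = -10*5*8 = -50*8 = -400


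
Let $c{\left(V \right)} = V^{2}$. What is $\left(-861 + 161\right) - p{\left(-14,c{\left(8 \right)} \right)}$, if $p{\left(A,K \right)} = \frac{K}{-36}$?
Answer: $- \frac{6284}{9} \approx -698.22$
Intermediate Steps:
$p{\left(A,K \right)} = - \frac{K}{36}$ ($p{\left(A,K \right)} = K \left(- \frac{1}{36}\right) = - \frac{K}{36}$)
$\left(-861 + 161\right) - p{\left(-14,c{\left(8 \right)} \right)} = \left(-861 + 161\right) - - \frac{8^{2}}{36} = -700 - \left(- \frac{1}{36}\right) 64 = -700 - - \frac{16}{9} = -700 + \frac{16}{9} = - \frac{6284}{9}$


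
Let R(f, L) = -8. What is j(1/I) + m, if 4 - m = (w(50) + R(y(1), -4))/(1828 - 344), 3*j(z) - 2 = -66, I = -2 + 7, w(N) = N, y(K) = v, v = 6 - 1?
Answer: -5521/318 ≈ -17.362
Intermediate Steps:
v = 5
y(K) = 5
I = 5
j(z) = -64/3 (j(z) = 2/3 + (1/3)*(-66) = 2/3 - 22 = -64/3)
m = 421/106 (m = 4 - (50 - 8)/(1828 - 344) = 4 - 42/1484 = 4 - 1*3/106 = 4 - 3/106 = 421/106 ≈ 3.9717)
j(1/I) + m = -64/3 + 421/106 = -5521/318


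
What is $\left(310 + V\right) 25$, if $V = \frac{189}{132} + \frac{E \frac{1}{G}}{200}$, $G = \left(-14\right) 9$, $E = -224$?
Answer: $\frac{3083263}{396} \approx 7786.0$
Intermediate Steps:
$G = -126$
$V = \frac{14263}{9900}$ ($V = \frac{189}{132} + \frac{\left(-224\right) \frac{1}{-126}}{200} = 189 \cdot \frac{1}{132} + \left(-224\right) \left(- \frac{1}{126}\right) \frac{1}{200} = \frac{63}{44} + \frac{16}{9} \cdot \frac{1}{200} = \frac{63}{44} + \frac{2}{225} = \frac{14263}{9900} \approx 1.4407$)
$\left(310 + V\right) 25 = \left(310 + \frac{14263}{9900}\right) 25 = \frac{3083263}{9900} \cdot 25 = \frac{3083263}{396}$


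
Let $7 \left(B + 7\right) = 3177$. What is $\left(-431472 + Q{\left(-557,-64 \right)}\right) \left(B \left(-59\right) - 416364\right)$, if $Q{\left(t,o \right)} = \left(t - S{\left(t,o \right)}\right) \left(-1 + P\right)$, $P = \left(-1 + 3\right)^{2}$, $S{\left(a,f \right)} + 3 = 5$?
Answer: $\frac{1342372065900}{7} \approx 1.9177 \cdot 10^{11}$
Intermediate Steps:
$B = \frac{3128}{7}$ ($B = -7 + \frac{1}{7} \cdot 3177 = -7 + \frac{3177}{7} = \frac{3128}{7} \approx 446.86$)
$S{\left(a,f \right)} = 2$ ($S{\left(a,f \right)} = -3 + 5 = 2$)
$P = 4$ ($P = 2^{2} = 4$)
$Q{\left(t,o \right)} = -6 + 3 t$ ($Q{\left(t,o \right)} = \left(t - 2\right) \left(-1 + 4\right) = \left(t - 2\right) 3 = \left(-2 + t\right) 3 = -6 + 3 t$)
$\left(-431472 + Q{\left(-557,-64 \right)}\right) \left(B \left(-59\right) - 416364\right) = \left(-431472 + \left(-6 + 3 \left(-557\right)\right)\right) \left(\frac{3128}{7} \left(-59\right) - 416364\right) = \left(-431472 - 1677\right) \left(- \frac{184552}{7} - 416364\right) = \left(-431472 - 1677\right) \left(- \frac{3099100}{7}\right) = \left(-433149\right) \left(- \frac{3099100}{7}\right) = \frac{1342372065900}{7}$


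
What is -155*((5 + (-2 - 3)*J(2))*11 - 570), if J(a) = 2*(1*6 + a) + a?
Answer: 233275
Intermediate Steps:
J(a) = 12 + 3*a (J(a) = 2*(6 + a) + a = (12 + 2*a) + a = 12 + 3*a)
-155*((5 + (-2 - 3)*J(2))*11 - 570) = -155*((5 + (-2 - 3)*(12 + 3*2))*11 - 570) = -155*((5 - 5*(12 + 6))*11 - 570) = -155*((5 - 5*18)*11 - 570) = -155*((5 - 90)*11 - 570) = -155*(-85*11 - 570) = -155*(-935 - 570) = -155*(-1505) = 233275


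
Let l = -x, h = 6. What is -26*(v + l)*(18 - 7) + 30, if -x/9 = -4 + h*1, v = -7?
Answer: -3116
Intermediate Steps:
x = -18 (x = -9*(-4 + 6*1) = -9*(-4 + 6) = -9*2 = -18)
l = 18 (l = -1*(-18) = 18)
-26*(v + l)*(18 - 7) + 30 = -26*(-7 + 18)*(18 - 7) + 30 = -286*11 + 30 = -26*121 + 30 = -3146 + 30 = -3116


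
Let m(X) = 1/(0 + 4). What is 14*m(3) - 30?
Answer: -53/2 ≈ -26.500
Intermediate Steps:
m(X) = 1/4
14*m(3) - 30 = 14*(1/4) - 30 = 7/2 - 30 = -53/2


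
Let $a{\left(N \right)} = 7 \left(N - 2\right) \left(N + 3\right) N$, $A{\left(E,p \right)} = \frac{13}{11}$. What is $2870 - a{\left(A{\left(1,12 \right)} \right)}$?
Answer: $\frac{3857644}{1331} \approx 2898.3$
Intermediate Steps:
$A{\left(E,p \right)} = \frac{13}{11}$ ($A{\left(E,p \right)} = 13 \cdot \frac{1}{11} = \frac{13}{11}$)
$a{\left(N \right)} = 7 N \left(-2 + N\right) \left(3 + N\right)$ ($a{\left(N \right)} = 7 \left(-2 + N\right) \left(3 + N\right) N = 7 N \left(-2 + N\right) \left(3 + N\right)$)
$2870 - a{\left(A{\left(1,12 \right)} \right)} = 2870 - 7 \cdot \frac{13}{11} \left(-6 + \frac{13}{11} + \left(\frac{13}{11}\right)^{2}\right) = 2870 - 7 \cdot \frac{13}{11} \left(-6 + \frac{13}{11} + \frac{169}{121}\right) = 2870 - 7 \cdot \frac{13}{11} \left(- \frac{414}{121}\right) = 2870 - - \frac{37674}{1331} = 2870 + \frac{37674}{1331} = \frac{3857644}{1331}$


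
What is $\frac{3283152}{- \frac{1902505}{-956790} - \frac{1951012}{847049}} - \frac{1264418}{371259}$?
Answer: $- \frac{4032061980490840762198}{386706122830377} \approx -1.0427 \cdot 10^{7}$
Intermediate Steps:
$\frac{3283152}{- \frac{1902505}{-956790} - \frac{1951012}{847049}} - \frac{1264418}{371259} = \frac{3283152}{\left(-1902505\right) \left(- \frac{1}{956790}\right) - \frac{278716}{121007}} - \frac{1264418}{371259} = \frac{3283152}{\frac{380501}{191358} - \frac{278716}{121007}} - \frac{1264418}{371259} = \frac{3283152}{- \frac{7291251821}{23155657506}} - \frac{1264418}{371259} = 3283152 \left(- \frac{23155657506}{7291251821}\right) - \frac{1264418}{371259} = - \frac{76023543252138912}{7291251821} - \frac{1264418}{371259} = - \frac{4032061980490840762198}{386706122830377}$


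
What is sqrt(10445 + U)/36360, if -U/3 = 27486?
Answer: I*sqrt(72013)/36360 ≈ 0.0073804*I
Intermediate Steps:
U = -82458 (U = -3*27486 = -82458)
sqrt(10445 + U)/36360 = sqrt(10445 - 82458)/36360 = sqrt(-72013)*(1/36360) = (I*sqrt(72013))*(1/36360) = I*sqrt(72013)/36360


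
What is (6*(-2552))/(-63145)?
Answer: 15312/63145 ≈ 0.24249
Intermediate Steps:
(6*(-2552))/(-63145) = -15312*(-1/63145) = 15312/63145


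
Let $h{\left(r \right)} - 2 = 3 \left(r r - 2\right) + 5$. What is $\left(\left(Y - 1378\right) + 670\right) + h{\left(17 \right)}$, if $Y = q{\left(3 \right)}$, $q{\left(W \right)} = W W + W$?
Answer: $172$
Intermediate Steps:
$q{\left(W \right)} = W + W^{2}$ ($q{\left(W \right)} = W^{2} + W = W + W^{2}$)
$Y = 12$ ($Y = 3 \left(1 + 3\right) = 3 \cdot 4 = 12$)
$h{\left(r \right)} = 1 + 3 r^{2}$ ($h{\left(r \right)} = 2 + \left(3 \left(r r - 2\right) + 5\right) = 2 + \left(3 \left(r^{2} - 2\right) + 5\right) = 2 + \left(3 \left(-2 + r^{2}\right) + 5\right) = 2 + \left(\left(-6 + 3 r^{2}\right) + 5\right) = 2 + \left(-1 + 3 r^{2}\right) = 1 + 3 r^{2}$)
$\left(\left(Y - 1378\right) + 670\right) + h{\left(17 \right)} = \left(\left(12 - 1378\right) + 670\right) + \left(1 + 3 \cdot 17^{2}\right) = \left(-1366 + 670\right) + \left(1 + 3 \cdot 289\right) = -696 + \left(1 + 867\right) = -696 + 868 = 172$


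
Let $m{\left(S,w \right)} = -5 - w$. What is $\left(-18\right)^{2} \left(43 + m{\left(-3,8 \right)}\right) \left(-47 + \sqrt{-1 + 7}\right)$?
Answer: $-456840 + 9720 \sqrt{6} \approx -4.3303 \cdot 10^{5}$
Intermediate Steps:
$\left(-18\right)^{2} \left(43 + m{\left(-3,8 \right)}\right) \left(-47 + \sqrt{-1 + 7}\right) = \left(-18\right)^{2} \left(43 - 13\right) \left(-47 + \sqrt{-1 + 7}\right) = 324 \left(43 - 13\right) \left(-47 + \sqrt{6}\right) = 324 \cdot 30 \left(-47 + \sqrt{6}\right) = 324 \left(-1410 + 30 \sqrt{6}\right) = -456840 + 9720 \sqrt{6}$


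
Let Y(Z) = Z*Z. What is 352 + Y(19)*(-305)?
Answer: -109753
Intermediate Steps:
Y(Z) = Z**2
352 + Y(19)*(-305) = 352 + 19**2*(-305) = 352 + 361*(-305) = 352 - 110105 = -109753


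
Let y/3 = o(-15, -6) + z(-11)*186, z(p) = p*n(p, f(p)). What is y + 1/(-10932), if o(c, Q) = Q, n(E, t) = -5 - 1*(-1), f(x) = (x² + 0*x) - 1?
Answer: 268205687/10932 ≈ 24534.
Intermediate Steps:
f(x) = -1 + x² (f(x) = (x² + 0) - 1 = x² - 1 = -1 + x²)
n(E, t) = -4 (n(E, t) = -5 + 1 = -4)
z(p) = -4*p (z(p) = p*(-4) = -4*p)
y = 24534 (y = 3*(-6 - 4*(-11)*186) = 3*(-6 + 44*186) = 3*(-6 + 8184) = 3*8178 = 24534)
y + 1/(-10932) = 24534 + 1/(-10932) = 24534 - 1/10932 = 268205687/10932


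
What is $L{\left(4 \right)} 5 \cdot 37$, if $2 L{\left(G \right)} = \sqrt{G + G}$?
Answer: $185 \sqrt{2} \approx 261.63$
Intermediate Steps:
$L{\left(G \right)} = \frac{\sqrt{2} \sqrt{G}}{2}$ ($L{\left(G \right)} = \frac{\sqrt{G + G}}{2} = \frac{\sqrt{2 G}}{2} = \frac{\sqrt{2} \sqrt{G}}{2}$)
$L{\left(4 \right)} 5 \cdot 37 = \frac{\sqrt{2} \sqrt{4}}{2} \cdot 5 \cdot 37 = \frac{1}{2} \sqrt{2} \cdot 2 \cdot 5 \cdot 37 = \sqrt{2} \cdot 5 \cdot 37 = 5 \sqrt{2} \cdot 37 = 185 \sqrt{2}$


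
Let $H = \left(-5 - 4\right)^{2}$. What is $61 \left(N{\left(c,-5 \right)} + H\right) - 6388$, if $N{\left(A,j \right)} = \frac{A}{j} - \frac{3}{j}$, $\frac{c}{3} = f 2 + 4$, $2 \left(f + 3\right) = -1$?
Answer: $- \frac{6503}{5} \approx -1300.6$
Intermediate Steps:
$f = - \frac{7}{2}$ ($f = -3 + \frac{1}{2} \left(-1\right) = -3 - \frac{1}{2} = - \frac{7}{2} \approx -3.5$)
$H = 81$ ($H = \left(-9\right)^{2} = 81$)
$c = -9$ ($c = 3 \left(\left(- \frac{7}{2}\right) 2 + 4\right) = 3 \left(-7 + 4\right) = 3 \left(-3\right) = -9$)
$N{\left(A,j \right)} = - \frac{3}{j} + \frac{A}{j}$
$61 \left(N{\left(c,-5 \right)} + H\right) - 6388 = 61 \left(\frac{-3 - 9}{-5} + 81\right) - 6388 = 61 \left(\left(- \frac{1}{5}\right) \left(-12\right) + 81\right) - 6388 = 61 \left(\frac{12}{5} + 81\right) - 6388 = 61 \cdot \frac{417}{5} - 6388 = \frac{25437}{5} - 6388 = - \frac{6503}{5}$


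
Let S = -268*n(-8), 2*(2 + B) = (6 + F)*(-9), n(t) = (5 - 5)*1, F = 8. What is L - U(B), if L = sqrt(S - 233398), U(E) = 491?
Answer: -491 + 103*I*sqrt(22) ≈ -491.0 + 483.11*I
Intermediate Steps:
n(t) = 0 (n(t) = 0*1 = 0)
B = -65 (B = -2 + ((6 + 8)*(-9))/2 = -2 + (14*(-9))/2 = -2 + (1/2)*(-126) = -2 - 63 = -65)
S = 0 (S = -268*0 = 0)
L = 103*I*sqrt(22) (L = sqrt(0 - 233398) = sqrt(-233398) = 103*I*sqrt(22) ≈ 483.11*I)
L - U(B) = 103*I*sqrt(22) - 1*491 = 103*I*sqrt(22) - 491 = -491 + 103*I*sqrt(22)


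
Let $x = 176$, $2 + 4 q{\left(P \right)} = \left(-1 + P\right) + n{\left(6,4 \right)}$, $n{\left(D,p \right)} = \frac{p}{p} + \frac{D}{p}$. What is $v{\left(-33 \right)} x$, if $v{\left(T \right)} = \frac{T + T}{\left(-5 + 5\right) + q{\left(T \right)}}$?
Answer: $\frac{92928}{67} \approx 1387.0$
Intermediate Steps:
$n{\left(D,p \right)} = 1 + \frac{D}{p}$
$q{\left(P \right)} = - \frac{1}{8} + \frac{P}{4}$ ($q{\left(P \right)} = - \frac{1}{2} + \frac{\left(-1 + P\right) + \frac{6 + 4}{4}}{4} = - \frac{1}{2} + \frac{\left(-1 + P\right) + \frac{1}{4} \cdot 10}{4} = - \frac{1}{2} + \frac{\left(-1 + P\right) + \frac{5}{2}}{4} = - \frac{1}{2} + \frac{\frac{3}{2} + P}{4} = - \frac{1}{2} + \left(\frac{3}{8} + \frac{P}{4}\right) = - \frac{1}{8} + \frac{P}{4}$)
$v{\left(T \right)} = \frac{2 T}{- \frac{1}{8} + \frac{T}{4}}$ ($v{\left(T \right)} = \frac{T + T}{\left(-5 + 5\right) + \left(- \frac{1}{8} + \frac{T}{4}\right)} = \frac{2 T}{0 + \left(- \frac{1}{8} + \frac{T}{4}\right)} = \frac{2 T}{- \frac{1}{8} + \frac{T}{4}}$)
$v{\left(-33 \right)} x = 16 \left(-33\right) \frac{1}{-1 + 2 \left(-33\right)} 176 = 16 \left(-33\right) \frac{1}{-1 - 66} \cdot 176 = 16 \left(-33\right) \frac{1}{-67} \cdot 176 = 16 \left(-33\right) \left(- \frac{1}{67}\right) 176 = \frac{528}{67} \cdot 176 = \frac{92928}{67}$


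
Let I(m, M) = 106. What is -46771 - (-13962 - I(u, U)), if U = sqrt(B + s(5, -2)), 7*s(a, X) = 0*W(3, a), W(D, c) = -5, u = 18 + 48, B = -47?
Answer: -32703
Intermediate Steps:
u = 66
s(a, X) = 0 (s(a, X) = (0*(-5))/7 = (1/7)*0 = 0)
U = I*sqrt(47) (U = sqrt(-47 + 0) = sqrt(-47) = I*sqrt(47) ≈ 6.8557*I)
-46771 - (-13962 - I(u, U)) = -46771 - (-13962 - 1*106) = -46771 - (-13962 - 106) = -46771 - 1*(-14068) = -46771 + 14068 = -32703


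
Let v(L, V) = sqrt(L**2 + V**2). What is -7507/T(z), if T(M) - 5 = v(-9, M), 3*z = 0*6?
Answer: -7507/14 ≈ -536.21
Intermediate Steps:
z = 0 (z = (0*6)/3 = (1/3)*0 = 0)
T(M) = 5 + sqrt(81 + M**2) (T(M) = 5 + sqrt((-9)**2 + M**2) = 5 + sqrt(81 + M**2))
-7507/T(z) = -7507/(5 + sqrt(81 + 0**2)) = -7507/(5 + sqrt(81 + 0)) = -7507/(5 + sqrt(81)) = -7507/(5 + 9) = -7507/14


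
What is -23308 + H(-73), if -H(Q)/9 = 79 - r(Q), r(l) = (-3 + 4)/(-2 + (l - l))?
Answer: -48047/2 ≈ -24024.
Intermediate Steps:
r(l) = -1/2 (r(l) = 1/(-2 + 0) = 1/(-2) = 1*(-1/2) = -1/2)
H(Q) = -1431/2 (H(Q) = -9*(79 - 1*(-1/2)) = -9*(79 + 1/2) = -9*159/2 = -1431/2)
-23308 + H(-73) = -23308 - 1431/2 = -48047/2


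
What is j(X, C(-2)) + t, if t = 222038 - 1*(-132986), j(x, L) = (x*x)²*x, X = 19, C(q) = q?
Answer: 2831123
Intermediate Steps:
j(x, L) = x⁵ (j(x, L) = (x²)²*x = x⁴*x = x⁵)
t = 355024 (t = 222038 + 132986 = 355024)
j(X, C(-2)) + t = 19⁵ + 355024 = 2476099 + 355024 = 2831123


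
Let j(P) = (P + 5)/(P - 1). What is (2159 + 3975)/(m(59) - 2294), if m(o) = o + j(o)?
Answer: -177886/64783 ≈ -2.7459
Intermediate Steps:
j(P) = (5 + P)/(-1 + P)
m(o) = o + (5 + o)/(-1 + o)
(2159 + 3975)/(m(59) - 2294) = (2159 + 3975)/((5 + 59²)/(-1 + 59) - 2294) = 6134/((5 + 3481)/58 - 2294) = 6134/((1/58)*3486 - 2294) = 6134/(1743/29 - 2294) = 6134/(-64783/29) = 6134*(-29/64783) = -177886/64783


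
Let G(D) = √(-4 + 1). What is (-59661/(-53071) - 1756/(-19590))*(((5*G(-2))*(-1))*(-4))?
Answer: 2523903332*I*√3/103966089 ≈ 42.048*I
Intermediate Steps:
G(D) = I*√3 (G(D) = √(-3) = I*√3)
(-59661/(-53071) - 1756/(-19590))*(((5*G(-2))*(-1))*(-4)) = (-59661/(-53071) - 1756/(-19590))*(((5*(I*√3))*(-1))*(-4)) = (-59661*(-1/53071) - 1756*(-1/19590))*(((5*I*√3)*(-1))*(-4)) = (59661/53071 + 878/9795)*(-5*I*√3*(-4)) = 630975833*(20*I*√3)/519830445 = 2523903332*I*√3/103966089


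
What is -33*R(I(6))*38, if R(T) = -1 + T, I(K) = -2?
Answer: 3762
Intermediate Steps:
-33*R(I(6))*38 = -33*(-1 - 2)*38 = -33*(-3)*38 = 99*38 = 3762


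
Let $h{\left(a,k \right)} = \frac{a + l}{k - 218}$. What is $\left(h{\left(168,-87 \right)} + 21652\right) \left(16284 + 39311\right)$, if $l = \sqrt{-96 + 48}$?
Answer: $\frac{73426451348}{61} - \frac{44476 i \sqrt{3}}{61} \approx 1.2037 \cdot 10^{9} - 1262.9 i$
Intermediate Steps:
$l = 4 i \sqrt{3}$ ($l = \sqrt{-48} = 4 i \sqrt{3} \approx 6.9282 i$)
$h{\left(a,k \right)} = \frac{a + 4 i \sqrt{3}}{-218 + k}$ ($h{\left(a,k \right)} = \frac{a + 4 i \sqrt{3}}{k - 218} = \frac{a + 4 i \sqrt{3}}{-218 + k}$)
$\left(h{\left(168,-87 \right)} + 21652\right) \left(16284 + 39311\right) = \left(\frac{168 + 4 i \sqrt{3}}{-218 - 87} + 21652\right) \left(16284 + 39311\right) = \left(\frac{168 + 4 i \sqrt{3}}{-305} + 21652\right) 55595 = \left(- \frac{168 + 4 i \sqrt{3}}{305} + 21652\right) 55595 = \left(\left(- \frac{168}{305} - \frac{4 i \sqrt{3}}{305}\right) + 21652\right) 55595 = \left(\frac{6603692}{305} - \frac{4 i \sqrt{3}}{305}\right) 55595 = \frac{73426451348}{61} - \frac{44476 i \sqrt{3}}{61}$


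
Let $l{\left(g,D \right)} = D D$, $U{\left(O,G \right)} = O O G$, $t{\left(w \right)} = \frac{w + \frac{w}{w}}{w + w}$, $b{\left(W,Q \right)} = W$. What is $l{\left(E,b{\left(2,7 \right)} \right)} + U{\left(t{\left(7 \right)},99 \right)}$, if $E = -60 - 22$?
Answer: $\frac{1780}{49} \approx 36.327$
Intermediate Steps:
$t{\left(w \right)} = \frac{1 + w}{2 w}$ ($t{\left(w \right)} = \frac{w + 1}{2 w} = \left(1 + w\right) \frac{1}{2 w} = \frac{1 + w}{2 w}$)
$U{\left(O,G \right)} = G O^{2}$ ($U{\left(O,G \right)} = O^{2} G = G O^{2}$)
$E = -82$
$l{\left(g,D \right)} = D^{2}$
$l{\left(E,b{\left(2,7 \right)} \right)} + U{\left(t{\left(7 \right)},99 \right)} = 2^{2} + 99 \left(\frac{1 + 7}{2 \cdot 7}\right)^{2} = 4 + 99 \left(\frac{1}{2} \cdot \frac{1}{7} \cdot 8\right)^{2} = 4 + 99 \left(\frac{4}{7}\right)^{2} = 4 + 99 \cdot \frac{16}{49} = 4 + \frac{1584}{49} = \frac{1780}{49}$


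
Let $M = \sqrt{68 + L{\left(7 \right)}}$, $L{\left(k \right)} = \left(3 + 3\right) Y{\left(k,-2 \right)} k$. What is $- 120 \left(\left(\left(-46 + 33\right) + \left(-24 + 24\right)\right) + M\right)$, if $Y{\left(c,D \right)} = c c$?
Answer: $1560 - 120 \sqrt{2126} \approx -3973.0$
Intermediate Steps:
$Y{\left(c,D \right)} = c^{2}$
$L{\left(k \right)} = 6 k^{3}$ ($L{\left(k \right)} = \left(3 + 3\right) k^{2} k = 6 k^{2} k = 6 k^{3}$)
$M = \sqrt{2126}$ ($M = \sqrt{68 + 6 \cdot 7^{3}} = \sqrt{68 + 6 \cdot 343} = \sqrt{68 + 2058} = \sqrt{2126} \approx 46.109$)
$- 120 \left(\left(\left(-46 + 33\right) + \left(-24 + 24\right)\right) + M\right) = - 120 \left(\left(\left(-46 + 33\right) + \left(-24 + 24\right)\right) + \sqrt{2126}\right) = - 120 \left(\left(-13 + 0\right) + \sqrt{2126}\right) = - 120 \left(-13 + \sqrt{2126}\right) = 1560 - 120 \sqrt{2126}$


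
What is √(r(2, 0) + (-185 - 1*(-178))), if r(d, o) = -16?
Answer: I*√23 ≈ 4.7958*I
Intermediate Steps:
√(r(2, 0) + (-185 - 1*(-178))) = √(-16 + (-185 - 1*(-178))) = √(-16 + (-185 + 178)) = √(-16 - 7) = √(-23) = I*√23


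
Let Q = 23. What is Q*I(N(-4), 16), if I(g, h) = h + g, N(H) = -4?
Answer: 276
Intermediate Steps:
I(g, h) = g + h
Q*I(N(-4), 16) = 23*(-4 + 16) = 23*12 = 276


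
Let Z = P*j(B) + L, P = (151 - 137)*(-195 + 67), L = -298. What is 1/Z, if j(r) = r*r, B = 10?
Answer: -1/179498 ≈ -5.5711e-6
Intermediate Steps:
j(r) = r²
P = -1792 (P = 14*(-128) = -1792)
Z = -179498 (Z = -1792*10² - 298 = -1792*100 - 298 = -179200 - 298 = -179498)
1/Z = 1/(-179498) = -1/179498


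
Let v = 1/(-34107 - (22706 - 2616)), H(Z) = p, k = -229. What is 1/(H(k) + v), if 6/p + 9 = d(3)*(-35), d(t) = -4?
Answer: 7099807/325051 ≈ 21.842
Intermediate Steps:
p = 6/131 (p = 6/(-9 - 4*(-35)) = 6/(-9 + 140) = 6/131 ≈ 0.045802)
H(Z) = 6/131
v = -1/54197 (v = 1/(-34107 - 1*20090) = 1/(-34107 - 20090) = 1/(-54197) = -1/54197 ≈ -1.8451e-5)
1/(H(k) + v) = 1/(6/131 - 1/54197) = 1/(325051/7099807) = 7099807/325051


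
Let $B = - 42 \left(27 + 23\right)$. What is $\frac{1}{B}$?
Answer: $- \frac{1}{2100} \approx -0.00047619$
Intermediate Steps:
$B = -2100$ ($B = \left(-42\right) 50 = -2100$)
$\frac{1}{B} = \frac{1}{-2100} = - \frac{1}{2100}$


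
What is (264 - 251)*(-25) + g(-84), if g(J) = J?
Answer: -409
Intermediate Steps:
(264 - 251)*(-25) + g(-84) = (264 - 251)*(-25) - 84 = 13*(-25) - 84 = -325 - 84 = -409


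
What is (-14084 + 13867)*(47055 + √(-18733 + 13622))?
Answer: -10210935 - 217*I*√5111 ≈ -1.0211e+7 - 15514.0*I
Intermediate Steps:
(-14084 + 13867)*(47055 + √(-18733 + 13622)) = -217*(47055 + √(-5111)) = -217*(47055 + I*√5111) = -10210935 - 217*I*√5111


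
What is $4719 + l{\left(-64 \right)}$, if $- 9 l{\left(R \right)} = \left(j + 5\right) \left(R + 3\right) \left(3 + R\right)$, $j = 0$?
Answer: $\frac{23866}{9} \approx 2651.8$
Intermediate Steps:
$l{\left(R \right)} = - \frac{5 \left(3 + R\right)^{2}}{9}$ ($l{\left(R \right)} = - \frac{\left(0 + 5\right) \left(R + 3\right) \left(3 + R\right)}{9} = - \frac{5 \left(3 + R\right) \left(3 + R\right)}{9} = - \frac{5 \left(3 + R\right)^{2}}{9}$)
$4719 + l{\left(-64 \right)} = 4719 - \frac{5 \left(3 - 64\right)^{2}}{9} = 4719 - \frac{5 \left(-61\right)^{2}}{9} = 4719 - \frac{18605}{9} = \frac{23866}{9}$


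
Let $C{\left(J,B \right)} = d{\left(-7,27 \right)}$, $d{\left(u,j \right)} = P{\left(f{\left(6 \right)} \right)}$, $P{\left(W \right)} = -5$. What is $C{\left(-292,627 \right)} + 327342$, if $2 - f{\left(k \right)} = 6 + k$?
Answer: $327337$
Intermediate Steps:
$f{\left(k \right)} = -4 - k$ ($f{\left(k \right)} = 2 - \left(6 + k\right) = -4 - k$)
$d{\left(u,j \right)} = -5$
$C{\left(J,B \right)} = -5$
$C{\left(-292,627 \right)} + 327342 = -5 + 327342 = 327337$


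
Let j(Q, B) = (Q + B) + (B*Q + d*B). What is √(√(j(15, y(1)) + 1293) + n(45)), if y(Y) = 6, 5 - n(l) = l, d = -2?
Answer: 2*√(-10 + √87) ≈ 1.6403*I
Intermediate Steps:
n(l) = 5 - l
j(Q, B) = Q - B + B*Q (j(Q, B) = (Q + B) + (B*Q - 2*B) = (B + Q) + (-2*B + B*Q) = Q - B + B*Q)
√(√(j(15, y(1)) + 1293) + n(45)) = √(√((15 - 1*6 + 6*15) + 1293) + (5 - 1*45)) = √(√((15 - 6 + 90) + 1293) + (5 - 45)) = √(√(99 + 1293) - 40) = √(√1392 - 40) = √(4*√87 - 40) = √(-40 + 4*√87)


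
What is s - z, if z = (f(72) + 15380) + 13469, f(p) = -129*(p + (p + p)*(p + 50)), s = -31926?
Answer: 2214785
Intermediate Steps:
f(p) = -129*p - 258*p*(50 + p) (f(p) = -129*(p + (2*p)*(50 + p)) = -129*(p + 2*p*(50 + p)) = -129*p - 258*p*(50 + p))
z = -2246711 (z = (-129*72*(101 + 2*72) + 15380) + 13469 = (-129*72*(101 + 144) + 15380) + 13469 = (-129*72*245 + 15380) + 13469 = (-2275560 + 15380) + 13469 = -2260180 + 13469 = -2246711)
s - z = -31926 - 1*(-2246711) = -31926 + 2246711 = 2214785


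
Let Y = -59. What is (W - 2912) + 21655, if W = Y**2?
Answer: 22224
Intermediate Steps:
W = 3481 (W = (-59)**2 = 3481)
(W - 2912) + 21655 = (3481 - 2912) + 21655 = 569 + 21655 = 22224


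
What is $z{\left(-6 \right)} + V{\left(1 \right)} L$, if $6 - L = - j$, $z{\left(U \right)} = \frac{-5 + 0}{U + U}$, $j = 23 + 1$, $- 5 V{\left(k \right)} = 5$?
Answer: $- \frac{355}{12} \approx -29.583$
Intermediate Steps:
$V{\left(k \right)} = -1$ ($V{\left(k \right)} = \left(- \frac{1}{5}\right) 5 = -1$)
$j = 24$
$z{\left(U \right)} = - \frac{5}{2 U}$
$L = 30$ ($L = 6 - \left(-1\right) 24 = 6 - -24 = 6 + 24 = 30$)
$z{\left(-6 \right)} + V{\left(1 \right)} L = - \frac{5}{2 \left(-6\right)} - 30 = \left(- \frac{5}{2}\right) \left(- \frac{1}{6}\right) - 30 = \frac{5}{12} - 30 = - \frac{355}{12}$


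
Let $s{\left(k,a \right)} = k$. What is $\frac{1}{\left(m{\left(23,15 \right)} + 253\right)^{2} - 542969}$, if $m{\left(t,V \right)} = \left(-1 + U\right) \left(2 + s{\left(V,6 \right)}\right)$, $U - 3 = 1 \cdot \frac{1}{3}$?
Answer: $- \frac{9}{4115837} \approx -2.1867 \cdot 10^{-6}$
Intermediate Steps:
$U = \frac{10}{3}$ ($U = 3 + 1 \cdot \frac{1}{3} = 3 + \frac{1}{3} = \frac{10}{3} \approx 3.3333$)
$m{\left(t,V \right)} = \frac{14}{3} + \frac{7 V}{3}$ ($m{\left(t,V \right)} = \left(-1 + \frac{10}{3}\right) \left(2 + V\right) = \frac{7 \left(2 + V\right)}{3} = \frac{14}{3} + \frac{7 V}{3}$)
$\frac{1}{\left(m{\left(23,15 \right)} + 253\right)^{2} - 542969} = \frac{1}{\left(\left(\frac{14}{3} + \frac{7}{3} \cdot 15\right) + 253\right)^{2} - 542969} = \frac{1}{\left(\left(\frac{14}{3} + 35\right) + 253\right)^{2} - 542969} = \frac{1}{\left(\frac{119}{3} + 253\right)^{2} - 542969} = \frac{1}{\left(\frac{878}{3}\right)^{2} - 542969} = \frac{1}{\frac{770884}{9} - 542969} = \frac{1}{- \frac{4115837}{9}} = - \frac{9}{4115837}$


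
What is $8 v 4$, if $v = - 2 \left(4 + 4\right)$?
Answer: $-512$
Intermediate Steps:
$v = -16$ ($v = \left(-2\right) 8 = -16$)
$8 v 4 = 8 \left(-16\right) 4 = \left(-128\right) 4 = -512$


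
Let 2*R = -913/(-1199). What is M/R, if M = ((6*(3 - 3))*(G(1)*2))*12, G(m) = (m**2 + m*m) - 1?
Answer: 0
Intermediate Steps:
G(m) = -1 + 2*m**2 (G(m) = (m**2 + m**2) - 1 = 2*m**2 - 1 = -1 + 2*m**2)
R = 83/218 (R = (-913/(-1199))/2 = (-913*(-1/1199))/2 = (1/2)*(83/109) = 83/218 ≈ 0.38073)
M = 0 (M = ((6*(3 - 3))*((-1 + 2*1**2)*2))*12 = ((6*0)*((-1 + 2*1)*2))*12 = (0*((-1 + 2)*2))*12 = (0*(1*2))*12 = (0*2)*12 = 0*12 = 0)
M/R = 0/(83/218) = 0*(218/83) = 0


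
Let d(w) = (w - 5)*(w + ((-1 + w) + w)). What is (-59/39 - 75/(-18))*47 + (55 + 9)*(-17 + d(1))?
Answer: -38357/26 ≈ -1475.3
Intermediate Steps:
d(w) = (-1 + 3*w)*(-5 + w) (d(w) = (-5 + w)*(w + (-1 + 2*w)) = (-5 + w)*(-1 + 3*w) = (-1 + 3*w)*(-5 + w))
(-59/39 - 75/(-18))*47 + (55 + 9)*(-17 + d(1)) = (-59/39 - 75/(-18))*47 + (55 + 9)*(-17 + (5 - 16*1 + 3*1**2)) = (-59*1/39 - 75*(-1/18))*47 + 64*(-17 + (5 - 16 + 3*1)) = (-59/39 + 25/6)*47 + 64*(-17 + (5 - 16 + 3)) = (69/26)*47 + 64*(-17 - 8) = 3243/26 + 64*(-25) = 3243/26 - 1600 = -38357/26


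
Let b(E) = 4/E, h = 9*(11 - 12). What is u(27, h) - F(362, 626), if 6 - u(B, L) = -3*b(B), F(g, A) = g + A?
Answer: -8834/9 ≈ -981.56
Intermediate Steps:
h = -9 (h = 9*(-1) = -9)
F(g, A) = A + g
u(B, L) = 6 + 12/B (u(B, L) = 6 - (-3)*4/B = 6 - (-12)/B = 6 + 12/B)
u(27, h) - F(362, 626) = (6 + 12/27) - (626 + 362) = (6 + 12*(1/27)) - 1*988 = (6 + 4/9) - 988 = 58/9 - 988 = -8834/9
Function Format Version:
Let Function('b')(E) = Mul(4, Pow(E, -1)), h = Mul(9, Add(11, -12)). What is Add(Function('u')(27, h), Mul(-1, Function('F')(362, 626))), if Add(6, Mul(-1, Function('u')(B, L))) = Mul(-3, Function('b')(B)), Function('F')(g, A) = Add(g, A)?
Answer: Rational(-8834, 9) ≈ -981.56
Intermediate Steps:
h = -9 (h = Mul(9, -1) = -9)
Function('F')(g, A) = Add(A, g)
Function('u')(B, L) = Add(6, Mul(12, Pow(B, -1))) (Function('u')(B, L) = Add(6, Mul(-1, Mul(-3, Mul(4, Pow(B, -1))))) = Add(6, Mul(-1, Mul(-12, Pow(B, -1)))) = Add(6, Mul(12, Pow(B, -1))))
Add(Function('u')(27, h), Mul(-1, Function('F')(362, 626))) = Add(Add(6, Mul(12, Pow(27, -1))), Mul(-1, Add(626, 362))) = Add(Add(6, Mul(12, Rational(1, 27))), Mul(-1, 988)) = Add(Add(6, Rational(4, 9)), -988) = Add(Rational(58, 9), -988) = Rational(-8834, 9)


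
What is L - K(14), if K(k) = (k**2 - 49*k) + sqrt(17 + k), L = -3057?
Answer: -2567 - sqrt(31) ≈ -2572.6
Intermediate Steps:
K(k) = k**2 + sqrt(17 + k) - 49*k
L - K(14) = -3057 - (14**2 + sqrt(17 + 14) - 49*14) = -3057 - (196 + sqrt(31) - 686) = -3057 - (-490 + sqrt(31)) = -3057 + (490 - sqrt(31)) = -2567 - sqrt(31)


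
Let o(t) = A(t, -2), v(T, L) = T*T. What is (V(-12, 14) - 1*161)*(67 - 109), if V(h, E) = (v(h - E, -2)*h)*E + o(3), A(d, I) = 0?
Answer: 4776618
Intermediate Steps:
v(T, L) = T²
o(t) = 0
V(h, E) = E*h*(h - E)² (V(h, E) = ((h - E)²*h)*E + 0 = (h*(h - E)²)*E + 0 = E*h*(h - E)² + 0 = E*h*(h - E)²)
(V(-12, 14) - 1*161)*(67 - 109) = (14*(-12)*(14 - 1*(-12))² - 1*161)*(67 - 109) = (14*(-12)*(14 + 12)² - 161)*(-42) = (14*(-12)*26² - 161)*(-42) = (14*(-12)*676 - 161)*(-42) = (-113568 - 161)*(-42) = -113729*(-42) = 4776618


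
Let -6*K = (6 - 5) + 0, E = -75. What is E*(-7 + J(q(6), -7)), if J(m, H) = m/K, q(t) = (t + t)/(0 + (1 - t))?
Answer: -555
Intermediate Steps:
K = -⅙ (K = -((6 - 5) + 0)/6 = -(1 + 0)/6 = -⅙*1 = -⅙ ≈ -0.16667)
q(t) = 2*t/(1 - t) (q(t) = (2*t)/(1 - t) = 2*t/(1 - t))
J(m, H) = -6*m (J(m, H) = m/(-⅙) = m*(-6) = -6*m)
E*(-7 + J(q(6), -7)) = -75*(-7 - (-12)*6/(-1 + 6)) = -75*(-7 - (-12)*6/5) = -75*(-7 - 6*(-12/5)) = -75*(-7 + 72/5) = -75*37/5 = -555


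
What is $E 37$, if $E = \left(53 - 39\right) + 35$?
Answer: $1813$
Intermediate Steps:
$E = 49$ ($E = 14 + 35 = 49$)
$E 37 = 49 \cdot 37 = 1813$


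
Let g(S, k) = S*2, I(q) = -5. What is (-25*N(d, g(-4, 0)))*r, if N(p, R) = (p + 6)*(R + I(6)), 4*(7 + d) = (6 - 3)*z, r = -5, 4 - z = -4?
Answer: -8125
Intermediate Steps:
z = 8 (z = 4 - 1*(-4) = 4 + 4 = 8)
d = -1 (d = -7 + ((6 - 3)*8)/4 = -7 + (3*8)/4 = -7 + (1/4)*24 = -7 + 6 = -1)
g(S, k) = 2*S
N(p, R) = (-5 + R)*(6 + p) (N(p, R) = (p + 6)*(R - 5) = (6 + p)*(-5 + R) = (-5 + R)*(6 + p))
(-25*N(d, g(-4, 0)))*r = -25*(-30 - 5*(-1) + 6*(2*(-4)) + (2*(-4))*(-1))*(-5) = -25*(-30 + 5 + 6*(-8) - 8*(-1))*(-5) = -25*(-30 + 5 - 48 + 8)*(-5) = -25*(-65)*(-5) = 1625*(-5) = -8125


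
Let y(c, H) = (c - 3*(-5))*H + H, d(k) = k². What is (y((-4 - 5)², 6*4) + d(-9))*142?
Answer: 342078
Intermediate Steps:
y(c, H) = H + H*(15 + c) (y(c, H) = (c + 15)*H + H = (15 + c)*H + H = H*(15 + c) + H = H + H*(15 + c))
(y((-4 - 5)², 6*4) + d(-9))*142 = ((6*4)*(16 + (-4 - 5)²) + (-9)²)*142 = (24*(16 + (-9)²) + 81)*142 = (24*(16 + 81) + 81)*142 = (24*97 + 81)*142 = (2328 + 81)*142 = 2409*142 = 342078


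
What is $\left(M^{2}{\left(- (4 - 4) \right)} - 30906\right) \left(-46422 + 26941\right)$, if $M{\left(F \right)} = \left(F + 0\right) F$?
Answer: $602079786$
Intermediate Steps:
$M{\left(F \right)} = F^{2}$ ($M{\left(F \right)} = F F = F^{2}$)
$\left(M^{2}{\left(- (4 - 4) \right)} - 30906\right) \left(-46422 + 26941\right) = \left(\left(\left(- (4 - 4)\right)^{2}\right)^{2} - 30906\right) \left(-46422 + 26941\right) = \left(\left(\left(\left(-1\right) 0\right)^{2}\right)^{2} - 30906\right) \left(-19481\right) = \left(\left(0^{2}\right)^{2} - 30906\right) \left(-19481\right) = \left(0^{2} - 30906\right) \left(-19481\right) = \left(0 - 30906\right) \left(-19481\right) = \left(-30906\right) \left(-19481\right) = 602079786$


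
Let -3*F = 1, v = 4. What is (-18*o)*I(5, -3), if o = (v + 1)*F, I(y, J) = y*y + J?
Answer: 660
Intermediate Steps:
F = -⅓ (F = -⅓*1 = -⅓ ≈ -0.33333)
I(y, J) = J + y² (I(y, J) = y² + J = J + y²)
o = -5/3 (o = (4 + 1)*(-⅓) = 5*(-⅓) = -5/3 ≈ -1.6667)
(-18*o)*I(5, -3) = (-18*(-5/3))*(-3 + 5²) = 30*(-3 + 25) = 30*22 = 660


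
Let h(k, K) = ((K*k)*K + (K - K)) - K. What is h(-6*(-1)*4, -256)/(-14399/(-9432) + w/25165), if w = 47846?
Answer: 373389911193600/813634307 ≈ 4.5892e+5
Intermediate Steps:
h(k, K) = -K + k*K² (h(k, K) = (k*K² + 0) - K = k*K² - K = -K + k*K²)
h(-6*(-1)*4, -256)/(-14399/(-9432) + w/25165) = (-256*(-1 - 256*(-6*(-1))*4))/(-14399/(-9432) + 47846/25165) = (-256*(-1 - 1536*4))/(-14399*(-1/9432) + 47846*(1/25165)) = (-256*(-1 - 256*24))/(14399/9432 + 47846/25165) = (-256*(-1 - 6144))/(813634307/237356280) = -256*(-6145)*(237356280/813634307) = 1573120*(237356280/813634307) = 373389911193600/813634307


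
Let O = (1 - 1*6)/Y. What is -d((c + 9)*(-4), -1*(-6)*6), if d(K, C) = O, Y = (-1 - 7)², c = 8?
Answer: 5/64 ≈ 0.078125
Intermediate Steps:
Y = 64 (Y = (-8)² = 64)
O = -5/64 (O = (1 - 1*6)/64 = (1 - 6)*(1/64) = -5*1/64 = -5/64 ≈ -0.078125)
d(K, C) = -5/64
-d((c + 9)*(-4), -1*(-6)*6) = -1*(-5/64) = 5/64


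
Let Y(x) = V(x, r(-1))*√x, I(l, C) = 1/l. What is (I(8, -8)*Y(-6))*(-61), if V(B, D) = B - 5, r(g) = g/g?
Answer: 671*I*√6/8 ≈ 205.45*I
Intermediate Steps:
r(g) = 1
V(B, D) = -5 + B
Y(x) = √x*(-5 + x) (Y(x) = (-5 + x)*√x = √x*(-5 + x))
(I(8, -8)*Y(-6))*(-61) = ((√(-6)*(-5 - 6))/8)*(-61) = (((I*√6)*(-11))/8)*(-61) = ((-11*I*√6)/8)*(-61) = -11*I*√6/8*(-61) = 671*I*√6/8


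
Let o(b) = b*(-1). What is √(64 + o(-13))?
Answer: √77 ≈ 8.7750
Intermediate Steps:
o(b) = -b
√(64 + o(-13)) = √(64 - 1*(-13)) = √(64 + 13) = √77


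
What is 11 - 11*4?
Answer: -33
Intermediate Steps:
11 - 11*4 = 11 - 44 = -33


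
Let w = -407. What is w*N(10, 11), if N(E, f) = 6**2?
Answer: -14652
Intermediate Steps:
N(E, f) = 36
w*N(10, 11) = -407*36 = -14652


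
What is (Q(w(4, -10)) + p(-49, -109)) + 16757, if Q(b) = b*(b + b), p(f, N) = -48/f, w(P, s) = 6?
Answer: 824669/49 ≈ 16830.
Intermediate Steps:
Q(b) = 2*b² (Q(b) = b*(2*b) = 2*b²)
(Q(w(4, -10)) + p(-49, -109)) + 16757 = (2*6² - 48/(-49)) + 16757 = (2*36 - 48*(-1/49)) + 16757 = (72 + 48/49) + 16757 = 3576/49 + 16757 = 824669/49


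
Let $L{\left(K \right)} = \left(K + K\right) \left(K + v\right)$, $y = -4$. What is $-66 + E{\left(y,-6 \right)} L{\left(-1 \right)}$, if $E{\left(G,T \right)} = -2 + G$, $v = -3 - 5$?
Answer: $-174$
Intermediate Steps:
$v = -8$
$L{\left(K \right)} = 2 K \left(-8 + K\right)$ ($L{\left(K \right)} = \left(K + K\right) \left(K - 8\right) = 2 K \left(-8 + K\right)$)
$-66 + E{\left(y,-6 \right)} L{\left(-1 \right)} = -66 + \left(-2 - 4\right) 2 \left(-1\right) \left(-8 - 1\right) = -66 - 6 \cdot 2 \left(-1\right) \left(-9\right) = -66 - 108 = -174$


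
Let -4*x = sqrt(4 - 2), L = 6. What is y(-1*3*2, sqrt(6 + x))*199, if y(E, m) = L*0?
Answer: 0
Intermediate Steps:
x = -sqrt(2)/4 (x = -sqrt(4 - 2)/4 = -sqrt(2)/4 ≈ -0.35355)
y(E, m) = 0 (y(E, m) = 6*0 = 0)
y(-1*3*2, sqrt(6 + x))*199 = 0*199 = 0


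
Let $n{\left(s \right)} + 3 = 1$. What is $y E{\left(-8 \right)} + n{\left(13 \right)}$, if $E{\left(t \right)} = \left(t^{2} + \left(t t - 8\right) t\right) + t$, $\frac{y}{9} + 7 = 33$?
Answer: $-91730$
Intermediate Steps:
$y = 234$ ($y = -63 + 9 \cdot 33 = -63 + 297 = 234$)
$n{\left(s \right)} = -2$ ($n{\left(s \right)} = -3 + 1 = -2$)
$E{\left(t \right)} = t + t^{2} + t \left(-8 + t^{2}\right)$ ($E{\left(t \right)} = \left(t^{2} + \left(t^{2} - 8\right) t\right) + t = \left(t^{2} + \left(-8 + t^{2}\right) t\right) + t = \left(t^{2} + t \left(-8 + t^{2}\right)\right) + t = t + t^{2} + t \left(-8 + t^{2}\right)$)
$y E{\left(-8 \right)} + n{\left(13 \right)} = 234 \left(- 8 \left(-7 - 8 + \left(-8\right)^{2}\right)\right) - 2 = 234 \left(- 8 \left(-7 - 8 + 64\right)\right) - 2 = 234 \left(\left(-8\right) 49\right) - 2 = 234 \left(-392\right) - 2 = -91728 - 2 = -91730$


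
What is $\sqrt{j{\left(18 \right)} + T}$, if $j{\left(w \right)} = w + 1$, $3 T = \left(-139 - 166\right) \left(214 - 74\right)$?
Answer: $\frac{i \sqrt{127929}}{3} \approx 119.22 i$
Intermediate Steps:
$T = - \frac{42700}{3}$ ($T = \frac{\left(-139 - 166\right) \left(214 - 74\right)}{3} = \frac{\left(-305\right) 140}{3} = \frac{1}{3} \left(-42700\right) = - \frac{42700}{3} \approx -14233.0$)
$j{\left(w \right)} = 1 + w$
$\sqrt{j{\left(18 \right)} + T} = \sqrt{\left(1 + 18\right) - \frac{42700}{3}} = \sqrt{19 - \frac{42700}{3}} = \sqrt{- \frac{42643}{3}} = \frac{i \sqrt{127929}}{3}$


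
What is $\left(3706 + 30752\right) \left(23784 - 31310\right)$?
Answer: $-259330908$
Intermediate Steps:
$\left(3706 + 30752\right) \left(23784 - 31310\right) = 34458 \left(-7526\right) = -259330908$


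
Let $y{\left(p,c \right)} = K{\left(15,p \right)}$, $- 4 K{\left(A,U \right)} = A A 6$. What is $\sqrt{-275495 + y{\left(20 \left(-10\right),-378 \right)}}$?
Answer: $\frac{i \sqrt{1103330}}{2} \approx 525.2 i$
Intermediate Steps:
$K{\left(A,U \right)} = - \frac{3 A^{2}}{2}$ ($K{\left(A,U \right)} = - \frac{A A 6}{4} = - \frac{A^{2} \cdot 6}{4} = - \frac{6 A^{2}}{4} = - \frac{3 A^{2}}{2}$)
$y{\left(p,c \right)} = - \frac{675}{2}$ ($y{\left(p,c \right)} = - \frac{3 \cdot 15^{2}}{2} = \left(- \frac{3}{2}\right) 225 = - \frac{675}{2}$)
$\sqrt{-275495 + y{\left(20 \left(-10\right),-378 \right)}} = \sqrt{-275495 - \frac{675}{2}} = \sqrt{- \frac{551665}{2}} = \frac{i \sqrt{1103330}}{2}$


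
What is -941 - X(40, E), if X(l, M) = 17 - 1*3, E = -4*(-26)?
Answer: -955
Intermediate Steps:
E = 104
X(l, M) = 14 (X(l, M) = 17 - 3 = 14)
-941 - X(40, E) = -941 - 1*14 = -941 - 14 = -955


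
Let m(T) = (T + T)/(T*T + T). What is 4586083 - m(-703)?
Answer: 1609715134/351 ≈ 4.5861e+6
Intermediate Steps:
m(T) = 2*T/(T + T**2) (m(T) = (2*T)/(T**2 + T) = (2*T)/(T + T**2) = 2*T/(T + T**2))
4586083 - m(-703) = 4586083 - 2/(1 - 703) = 4586083 - 2/(-702) = 4586083 - 2*(-1)/702 = 4586083 - 1*(-1/351) = 4586083 + 1/351 = 1609715134/351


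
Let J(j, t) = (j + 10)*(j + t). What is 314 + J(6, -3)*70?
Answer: 3674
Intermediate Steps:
J(j, t) = (10 + j)*(j + t)
314 + J(6, -3)*70 = 314 + (6² + 10*6 + 10*(-3) + 6*(-3))*70 = 314 + (36 + 60 - 30 - 18)*70 = 314 + 48*70 = 314 + 3360 = 3674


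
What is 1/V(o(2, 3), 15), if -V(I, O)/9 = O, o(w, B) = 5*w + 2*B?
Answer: -1/135 ≈ -0.0074074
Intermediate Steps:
o(w, B) = 2*B + 5*w
V(I, O) = -9*O
1/V(o(2, 3), 15) = 1/(-9*15) = 1/(-135) = -1/135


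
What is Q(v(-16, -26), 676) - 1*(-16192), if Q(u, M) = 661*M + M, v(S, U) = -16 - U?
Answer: 463704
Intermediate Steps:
Q(u, M) = 662*M
Q(v(-16, -26), 676) - 1*(-16192) = 662*676 - 1*(-16192) = 447512 + 16192 = 463704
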